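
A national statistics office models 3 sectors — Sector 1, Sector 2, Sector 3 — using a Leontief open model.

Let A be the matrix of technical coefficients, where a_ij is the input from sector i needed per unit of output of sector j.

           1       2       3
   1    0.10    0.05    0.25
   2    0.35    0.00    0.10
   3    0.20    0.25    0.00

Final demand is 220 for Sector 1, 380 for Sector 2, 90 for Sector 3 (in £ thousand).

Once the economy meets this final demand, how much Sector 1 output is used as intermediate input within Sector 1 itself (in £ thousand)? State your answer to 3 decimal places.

z_11 = 35.598

I − A =
  [   0.90    -0.05    -0.25]
  [  -0.35     1.00    -0.10]
  [  -0.20    -0.25     1.00]
Cofactors of I−A, C_ij = (−1)^(i+j)·(minor ij) (rows/columns in the sector order above):
  C_11 = (1.00)(1.00) − (-0.10)(-0.25) = 0.9750
  C_12 = −[(-0.35)(1.00) − (-0.10)(-0.20)] = 0.3700
  C_13 = (-0.35)(-0.25) − (1.00)(-0.20) = 0.2875
  C_21 = −[(-0.05)(1.00) − (-0.25)(-0.25)] = 0.1125
  C_22 = (0.90)(1.00) − (-0.25)(-0.20) = 0.8500
  C_23 = −[(0.90)(-0.25) − (-0.05)(-0.20)] = 0.2350
  C_31 = (-0.05)(-0.10) − (-0.25)(1.00) = 0.2550
  C_32 = −[(0.90)(-0.10) − (-0.25)(-0.35)] = 0.1775
  C_33 = (0.90)(1.00) − (-0.05)(-0.35) = 0.8825
det(I−A) = Σ_j (I−A)_1j·C_1j = (0.90)(0.9750) + (-0.05)(0.3700) + (-0.25)(0.2875) = 0.787125
adj(I−A) = Cᵀ =
  [ 0.9750   0.1125   0.2550]
  [ 0.3700   0.8500   0.1775]
  [ 0.2875   0.2350   0.8825]
(I − A)⁻¹ = adj(I−A) / det(I−A) ≈
  [   1.2387     0.1429     0.3240]
  [   0.4701     1.0799     0.2255]
  [   0.3653     0.2986     1.1212]
First solve x = (I − A)⁻¹ d = adj(I−A)·d / det(I−A); in particular x_1 = (0.9750·220 + 0.1125·380 + 0.2550·90) / 0.787125 = 280.20 / 0.787125 ≈ 355.97904.
Intermediate flow from 1 to 1: z_11 = a_11 · x_1 = 0.10 × 280.20 / 0.787125 = 28.02 / 0.787125 ≈ 35.598.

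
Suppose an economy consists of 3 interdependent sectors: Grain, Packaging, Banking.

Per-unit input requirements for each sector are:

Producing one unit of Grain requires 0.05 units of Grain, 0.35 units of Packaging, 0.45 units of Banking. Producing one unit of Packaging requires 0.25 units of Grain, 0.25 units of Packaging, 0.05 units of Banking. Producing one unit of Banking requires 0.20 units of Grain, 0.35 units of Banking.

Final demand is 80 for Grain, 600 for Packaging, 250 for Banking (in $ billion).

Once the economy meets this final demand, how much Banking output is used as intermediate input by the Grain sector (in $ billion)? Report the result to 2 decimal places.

I − A =
  [   0.95    -0.25    -0.20]
  [  -0.35     0.75     0.00]
  [  -0.45    -0.05     0.65]
Cofactors of I−A, C_ij = (−1)^(i+j)·(minor ij) (rows/columns in the sector order above):
  C_11 = (0.75)(0.65) − (0.00)(-0.05) = 0.4875
  C_12 = −[(-0.35)(0.65) − (0.00)(-0.45)] = 0.2275
  C_13 = (-0.35)(-0.05) − (0.75)(-0.45) = 0.3550
  C_21 = −[(-0.25)(0.65) − (-0.20)(-0.05)] = 0.1725
  C_22 = (0.95)(0.65) − (-0.20)(-0.45) = 0.5275
  C_23 = −[(0.95)(-0.05) − (-0.25)(-0.45)] = 0.1600
  C_31 = (-0.25)(0.00) − (-0.20)(0.75) = 0.1500
  C_32 = −[(0.95)(0.00) − (-0.20)(-0.35)] = 0.0700
  C_33 = (0.95)(0.75) − (-0.25)(-0.35) = 0.6250
det(I−A) = Σ_j (I−A)_1j·C_1j = (0.95)(0.4875) + (-0.25)(0.2275) + (-0.20)(0.3550) = 0.33525
adj(I−A) = Cᵀ =
  [ 0.4875   0.1725   0.1500]
  [ 0.2275   0.5275   0.0700]
  [ 0.3550   0.1600   0.6250]
(I − A)⁻¹ = adj(I−A) / det(I−A) ≈
  [   1.4541     0.5145     0.4474]
  [   0.6786     1.5735     0.2088]
  [   1.0589     0.4773     1.8643]
First solve x = (I − A)⁻¹ d = adj(I−A)·d / det(I−A); in particular x_G = (0.4875·80 + 0.1725·600 + 0.1500·250) / 0.33525 = 180.00 / 0.33525 ≈ 536.9128.
Intermediate flow from B to G: z_BG = a_BG · x_G = 0.45 × 180.00 / 0.33525 = 81.00 / 0.33525 ≈ 241.61.

z_BG = 241.61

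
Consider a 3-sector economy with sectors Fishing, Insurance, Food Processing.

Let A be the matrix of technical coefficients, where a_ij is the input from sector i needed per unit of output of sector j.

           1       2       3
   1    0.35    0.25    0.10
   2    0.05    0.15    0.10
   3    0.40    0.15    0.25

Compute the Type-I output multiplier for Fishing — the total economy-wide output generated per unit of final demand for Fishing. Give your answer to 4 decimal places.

I − A =
  [   0.65    -0.25    -0.10]
  [  -0.05     0.85    -0.10]
  [  -0.40    -0.15     0.75]
Cofactors of I−A, C_ij = (−1)^(i+j)·(minor ij) (rows/columns in the sector order above):
  C_11 = (0.85)(0.75) − (-0.10)(-0.15) = 0.6225
  C_12 = −[(-0.05)(0.75) − (-0.10)(-0.40)] = 0.0775
  C_13 = (-0.05)(-0.15) − (0.85)(-0.40) = 0.3475
  C_21 = −[(-0.25)(0.75) − (-0.10)(-0.15)] = 0.2025
  C_22 = (0.65)(0.75) − (-0.10)(-0.40) = 0.4475
  C_23 = −[(0.65)(-0.15) − (-0.25)(-0.40)] = 0.1975
  C_31 = (-0.25)(-0.10) − (-0.10)(0.85) = 0.1100
  C_32 = −[(0.65)(-0.10) − (-0.10)(-0.05)] = 0.0700
  C_33 = (0.65)(0.85) − (-0.25)(-0.05) = 0.5400
det(I−A) = Σ_j (I−A)_1j·C_1j = (0.65)(0.6225) + (-0.25)(0.0775) + (-0.10)(0.3475) = 0.3505
adj(I−A) = Cᵀ =
  [ 0.6225   0.2025   0.1100]
  [ 0.0775   0.4475   0.0700]
  [ 0.3475   0.1975   0.5400]
(I − A)⁻¹ = adj(I−A) / det(I−A) ≈
  [   1.77603     0.57775     0.31384]
  [   0.22111     1.27675     0.19971]
  [   0.99144     0.56348     1.54066]
The output multiplier for sector j is the column-j sum of the Leontief inverse (I − A)⁻¹ = adj(I−A) / det(I−A).
Column 1 of adj(I−A): (0.6225, 0.0775, 0.3475); det(I−A) = 0.3505.
m_1 = (0.6225 + 0.0775 + 0.3475) / 0.3505 = 1.0475 / 0.3505 ≈ 2.9886.

m_1 = 2.9886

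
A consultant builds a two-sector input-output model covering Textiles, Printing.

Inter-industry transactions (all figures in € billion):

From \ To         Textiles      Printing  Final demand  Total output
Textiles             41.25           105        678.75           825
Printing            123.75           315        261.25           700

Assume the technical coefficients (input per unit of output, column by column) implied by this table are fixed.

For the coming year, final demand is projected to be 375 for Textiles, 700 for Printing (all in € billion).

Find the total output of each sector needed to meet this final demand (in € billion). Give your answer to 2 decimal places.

Technical coefficients a_ij = z_ij / X_j:
  a_11 = 41.25/825 = 0.05, a_21 = 123.75/825 = 0.15
  a_12 = 105/700 = 0.15, a_22 = 315/700 = 0.45
I − A =
  [   0.95    -0.15]
  [  -0.15     0.55]
det(I−A) = (0.95)(0.55) − (-0.15)(-0.15) = 0.5000
adj(I−A) = [[0.55, 0.15], [0.15, 0.95]]
(I − A)⁻¹ = adj(I−A) / det(I−A) ≈
  [   1.1000     0.3000]
  [   0.3000     1.9000]
x = (I − A)⁻¹ d = adj(I−A)·d / det(I−A), with det(I−A) = 0.5000:
  x_1 = (0.55·375 + 0.15·700) / 0.5000 = 311.25 / 0.5000 = 622.50
  x_2 = (0.15·375 + 0.95·700) / 0.5000 = 721.25 / 0.5000 = 1442.50

x_1 = 622.50, x_2 = 1442.50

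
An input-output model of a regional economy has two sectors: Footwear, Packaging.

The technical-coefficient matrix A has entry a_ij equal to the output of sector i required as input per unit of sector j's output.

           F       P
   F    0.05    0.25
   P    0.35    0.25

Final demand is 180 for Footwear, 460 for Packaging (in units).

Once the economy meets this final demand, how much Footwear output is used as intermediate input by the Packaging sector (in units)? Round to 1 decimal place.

z_FP = 200.0

I − A =
  [   0.95    -0.25]
  [  -0.35     0.75]
det(I−A) = (0.95)(0.75) − (-0.25)(-0.35) = 0.6250
adj(I−A) = [[0.75, 0.25], [0.35, 0.95]]
(I − A)⁻¹ = adj(I−A) / det(I−A) ≈
  [   1.2000     0.4000]
  [   0.5600     1.5200]
First solve x = (I − A)⁻¹ d = adj(I−A)·d / det(I−A); in particular x_P = (0.35·180 + 0.95·460) / 0.6250 = 500.00 / 0.6250 = 800.000.
Intermediate flow from F to P: z_FP = a_FP · x_P = 0.25 × 500.00 / 0.6250 = 125.00 / 0.6250 = 200.0.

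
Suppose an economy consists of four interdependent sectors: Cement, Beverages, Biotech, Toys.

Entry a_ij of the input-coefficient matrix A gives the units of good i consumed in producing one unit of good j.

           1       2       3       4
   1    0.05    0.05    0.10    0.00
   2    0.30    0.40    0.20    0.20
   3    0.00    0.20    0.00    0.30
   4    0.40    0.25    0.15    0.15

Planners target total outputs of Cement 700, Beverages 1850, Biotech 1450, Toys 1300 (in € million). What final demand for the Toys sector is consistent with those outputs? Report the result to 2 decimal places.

d_4 = 145.00

I − A =
  [   0.95    -0.05    -0.10     0.00]
  [  -0.30     0.60    -0.20    -0.20]
  [   0.00    -0.20     1.00    -0.30]
  [  -0.40    -0.25    -0.15     0.85]
d = (I − A) x:
  d_1 = (+0.95)·700 + (-0.05)·1850 + (-0.10)·1450 + (+0.00)·1300 = 427.50
  d_2 = (-0.30)·700 + (+0.60)·1850 + (-0.20)·1450 + (-0.20)·1300 = 350.00
  d_3 = (+0.00)·700 + (-0.20)·1850 + (+1.00)·1450 + (-0.30)·1300 = 690.00
  d_4 = (-0.40)·700 + (-0.25)·1850 + (-0.15)·1450 + (+0.85)·1300 = 145.00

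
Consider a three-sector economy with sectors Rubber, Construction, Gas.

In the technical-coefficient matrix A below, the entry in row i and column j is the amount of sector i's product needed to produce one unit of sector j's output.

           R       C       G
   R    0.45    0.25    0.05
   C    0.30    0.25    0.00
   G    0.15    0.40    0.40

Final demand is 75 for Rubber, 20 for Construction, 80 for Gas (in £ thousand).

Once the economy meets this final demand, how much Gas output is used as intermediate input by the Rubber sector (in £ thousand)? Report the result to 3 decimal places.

I − A =
  [   0.55    -0.25    -0.05]
  [  -0.30     0.75     0.00]
  [  -0.15    -0.40     0.60]
Cofactors of I−A, C_ij = (−1)^(i+j)·(minor ij) (rows/columns in the sector order above):
  C_11 = (0.75)(0.60) − (0.00)(-0.40) = 0.4500
  C_12 = −[(-0.30)(0.60) − (0.00)(-0.15)] = 0.1800
  C_13 = (-0.30)(-0.40) − (0.75)(-0.15) = 0.2325
  C_21 = −[(-0.25)(0.60) − (-0.05)(-0.40)] = 0.1700
  C_22 = (0.55)(0.60) − (-0.05)(-0.15) = 0.3225
  C_23 = −[(0.55)(-0.40) − (-0.25)(-0.15)] = 0.2575
  C_31 = (-0.25)(0.00) − (-0.05)(0.75) = 0.0375
  C_32 = −[(0.55)(0.00) − (-0.05)(-0.30)] = 0.0150
  C_33 = (0.55)(0.75) − (-0.25)(-0.30) = 0.3375
det(I−A) = Σ_j (I−A)_1j·C_1j = (0.55)(0.4500) + (-0.25)(0.1800) + (-0.05)(0.2325) = 0.190875
adj(I−A) = Cᵀ =
  [ 0.4500   0.1700   0.0375]
  [ 0.1800   0.3225   0.0150]
  [ 0.2325   0.2575   0.3375]
(I − A)⁻¹ = adj(I−A) / det(I−A) ≈
  [   2.3576     0.8906     0.1965]
  [   0.9430     1.6896     0.0786]
  [   1.2181     1.3491     1.7682]
First solve x = (I − A)⁻¹ d = adj(I−A)·d / det(I−A); in particular x_R = (0.4500·75 + 0.1700·20 + 0.0375·80) / 0.190875 = 40.15 / 0.190875 ≈ 210.34709.
Intermediate flow from G to R: z_GR = a_GR · x_R = 0.15 × 40.15 / 0.190875 = 6.0225 / 0.190875 ≈ 31.552.

z_GR = 31.552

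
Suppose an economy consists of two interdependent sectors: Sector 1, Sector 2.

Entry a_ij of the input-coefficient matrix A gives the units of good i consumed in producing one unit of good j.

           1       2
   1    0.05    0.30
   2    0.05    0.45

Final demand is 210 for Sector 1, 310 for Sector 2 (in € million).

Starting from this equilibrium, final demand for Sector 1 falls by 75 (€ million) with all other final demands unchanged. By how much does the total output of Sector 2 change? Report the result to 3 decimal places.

I − A =
  [   0.95    -0.30]
  [  -0.05     0.55]
det(I−A) = (0.95)(0.55) − (-0.30)(-0.05) = 0.5075
adj(I−A) = [[0.55, 0.30], [0.05, 0.95]]
(I − A)⁻¹ = adj(I−A) / det(I−A) ≈
  [   1.0837     0.5911]
  [   0.0985     1.8719]
Δx = (I − A)⁻¹ Δd with Δd having -75 in the Sector 1 component and 0 elsewhere.
So Δx_2 = L_21 · (-75), where L_21 = adj(I−A)_21 / det(I−A) = 0.05 / 0.5075.
Δx_2 = 0.05 × (-75) / 0.5075 = -3.75 / 0.5075 ≈ -7.389.

Δx_2 = -7.389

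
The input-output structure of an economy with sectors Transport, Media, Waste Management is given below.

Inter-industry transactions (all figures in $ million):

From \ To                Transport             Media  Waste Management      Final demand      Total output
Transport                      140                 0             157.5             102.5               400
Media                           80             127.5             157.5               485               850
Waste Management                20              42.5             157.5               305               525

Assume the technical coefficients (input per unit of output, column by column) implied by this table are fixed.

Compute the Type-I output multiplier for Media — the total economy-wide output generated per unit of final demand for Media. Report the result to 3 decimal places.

Technical coefficients a_ij = z_ij / X_j:
  a_TT = 140/400 = 0.35, a_MT = 80/400 = 0.20, a_WT = 20/400 = 0.05
  a_TM = 0/850 = 0.00, a_MM = 127.5/850 = 0.15, a_WM = 42.5/850 = 0.05
  a_TW = 157.5/525 = 0.30, a_MW = 157.5/525 = 0.30, a_WW = 157.5/525 = 0.30
I − A =
  [   0.65     0.00    -0.30]
  [  -0.20     0.85    -0.30]
  [  -0.05    -0.05     0.70]
Cofactors of I−A, C_ij = (−1)^(i+j)·(minor ij) (rows/columns in the sector order above):
  C_11 = (0.85)(0.70) − (-0.30)(-0.05) = 0.5800
  C_12 = −[(-0.20)(0.70) − (-0.30)(-0.05)] = 0.1550
  C_13 = (-0.20)(-0.05) − (0.85)(-0.05) = 0.0525
  C_21 = −[(0.00)(0.70) − (-0.30)(-0.05)] = 0.0150
  C_22 = (0.65)(0.70) − (-0.30)(-0.05) = 0.4400
  C_23 = −[(0.65)(-0.05) − (0.00)(-0.05)] = 0.0325
  C_31 = (0.00)(-0.30) − (-0.30)(0.85) = 0.2550
  C_32 = −[(0.65)(-0.30) − (-0.30)(-0.20)] = 0.2550
  C_33 = (0.65)(0.85) − (0.00)(-0.20) = 0.5525
det(I−A) = Σ_j (I−A)_1j·C_1j = (0.65)(0.5800) + (0.00)(0.1550) + (-0.30)(0.0525) = 0.36125
adj(I−A) = Cᵀ =
  [ 0.5800   0.0150   0.2550]
  [ 0.1550   0.4400   0.2550]
  [ 0.0525   0.0325   0.5525]
(I − A)⁻¹ = adj(I−A) / det(I−A) ≈
  [   1.6055     0.0415     0.7059]
  [   0.4291     1.2180     0.7059]
  [   0.1453     0.0900     1.5294]
The output multiplier for sector j is the column-j sum of the Leontief inverse (I − A)⁻¹ = adj(I−A) / det(I−A).
Column M of adj(I−A): (0.0150, 0.4400, 0.0325); det(I−A) = 0.36125.
m_M = (0.0150 + 0.4400 + 0.0325) / 0.36125 = 0.4875 / 0.36125 ≈ 1.349.

m_M = 1.349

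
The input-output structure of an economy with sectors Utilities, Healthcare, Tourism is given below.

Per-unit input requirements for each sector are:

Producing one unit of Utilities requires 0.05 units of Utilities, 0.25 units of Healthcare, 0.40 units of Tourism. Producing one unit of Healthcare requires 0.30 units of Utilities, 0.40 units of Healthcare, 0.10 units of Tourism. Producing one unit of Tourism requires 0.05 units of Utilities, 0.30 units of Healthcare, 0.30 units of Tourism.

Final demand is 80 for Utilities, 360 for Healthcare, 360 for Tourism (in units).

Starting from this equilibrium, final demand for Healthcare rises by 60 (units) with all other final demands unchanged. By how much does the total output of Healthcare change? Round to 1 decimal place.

Δx_2 = 144.0

I − A =
  [   0.95    -0.30    -0.05]
  [  -0.25     0.60    -0.30]
  [  -0.40    -0.10     0.70]
Cofactors of I−A, C_ij = (−1)^(i+j)·(minor ij) (rows/columns in the sector order above):
  C_11 = (0.60)(0.70) − (-0.30)(-0.10) = 0.3900
  C_12 = −[(-0.25)(0.70) − (-0.30)(-0.40)] = 0.2950
  C_13 = (-0.25)(-0.10) − (0.60)(-0.40) = 0.2650
  C_21 = −[(-0.30)(0.70) − (-0.05)(-0.10)] = 0.2150
  C_22 = (0.95)(0.70) − (-0.05)(-0.40) = 0.6450
  C_23 = −[(0.95)(-0.10) − (-0.30)(-0.40)] = 0.2150
  C_31 = (-0.30)(-0.30) − (-0.05)(0.60) = 0.1200
  C_32 = −[(0.95)(-0.30) − (-0.05)(-0.25)] = 0.2975
  C_33 = (0.95)(0.60) − (-0.30)(-0.25) = 0.4950
det(I−A) = Σ_j (I−A)_1j·C_1j = (0.95)(0.3900) + (-0.30)(0.2950) + (-0.05)(0.2650) = 0.26875
adj(I−A) = Cᵀ =
  [ 0.3900   0.2150   0.1200]
  [ 0.2950   0.6450   0.2975]
  [ 0.2650   0.2150   0.4950]
(I − A)⁻¹ = adj(I−A) / det(I−A) ≈
  [   1.4512     0.8000     0.4465]
  [   1.0977     2.4000     1.1070]
  [   0.9860     0.8000     1.8419]
Δx = (I − A)⁻¹ Δd with Δd having +60 in the Healthcare component and 0 elsewhere.
So Δx_2 = L_22 · (+60), where L_22 = adj(I−A)_22 / det(I−A) = 0.6450 / 0.26875.
Δx_2 = 0.6450 × (+60) / 0.26875 = 38.70 / 0.26875 = 144.0.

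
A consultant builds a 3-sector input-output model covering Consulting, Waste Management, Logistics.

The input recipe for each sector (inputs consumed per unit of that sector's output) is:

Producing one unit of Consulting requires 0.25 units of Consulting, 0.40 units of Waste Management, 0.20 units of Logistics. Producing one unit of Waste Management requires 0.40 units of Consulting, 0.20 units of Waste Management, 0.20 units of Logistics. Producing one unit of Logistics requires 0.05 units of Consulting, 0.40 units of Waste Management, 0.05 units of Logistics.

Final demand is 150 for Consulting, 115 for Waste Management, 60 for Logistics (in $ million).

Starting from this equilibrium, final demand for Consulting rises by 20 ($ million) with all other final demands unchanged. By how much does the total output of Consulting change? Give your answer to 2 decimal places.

I − A =
  [   0.75    -0.40    -0.05]
  [  -0.40     0.80    -0.40]
  [  -0.20    -0.20     0.95]
Cofactors of I−A, C_ij = (−1)^(i+j)·(minor ij) (rows/columns in the sector order above):
  C_11 = (0.80)(0.95) − (-0.40)(-0.20) = 0.6800
  C_12 = −[(-0.40)(0.95) − (-0.40)(-0.20)] = 0.4600
  C_13 = (-0.40)(-0.20) − (0.80)(-0.20) = 0.2400
  C_21 = −[(-0.40)(0.95) − (-0.05)(-0.20)] = 0.3900
  C_22 = (0.75)(0.95) − (-0.05)(-0.20) = 0.7025
  C_23 = −[(0.75)(-0.20) − (-0.40)(-0.20)] = 0.2300
  C_31 = (-0.40)(-0.40) − (-0.05)(0.80) = 0.2000
  C_32 = −[(0.75)(-0.40) − (-0.05)(-0.40)] = 0.3200
  C_33 = (0.75)(0.80) − (-0.40)(-0.40) = 0.4400
det(I−A) = Σ_j (I−A)_1j·C_1j = (0.75)(0.6800) + (-0.40)(0.4600) + (-0.05)(0.2400) = 0.3140
adj(I−A) = Cᵀ =
  [ 0.6800   0.3900   0.2000]
  [ 0.4600   0.7025   0.3200]
  [ 0.2400   0.2300   0.4400]
(I − A)⁻¹ = adj(I−A) / det(I−A) ≈
  [   2.1656     1.2420     0.6369]
  [   1.4650     2.2373     1.0191]
  [   0.7643     0.7325     1.4013]
Δx = (I − A)⁻¹ Δd with Δd having +20 in the Consulting component and 0 elsewhere.
So Δx_C = L_CC · (+20), where L_CC = adj(I−A)_CC / det(I−A) = 0.6800 / 0.3140.
Δx_C = 0.6800 × (+20) / 0.3140 = 13.60 / 0.3140 ≈ 43.31.

Δx_C = 43.31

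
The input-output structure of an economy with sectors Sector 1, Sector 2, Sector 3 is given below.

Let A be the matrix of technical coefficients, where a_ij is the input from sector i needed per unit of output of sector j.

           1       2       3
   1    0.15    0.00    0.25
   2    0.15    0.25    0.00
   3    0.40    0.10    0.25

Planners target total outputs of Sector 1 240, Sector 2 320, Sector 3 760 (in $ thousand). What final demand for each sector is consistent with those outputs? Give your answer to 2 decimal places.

I − A =
  [   0.85     0.00    -0.25]
  [  -0.15     0.75     0.00]
  [  -0.40    -0.10     0.75]
d = (I − A) x:
  d_1 = (+0.85)·240 + (+0.00)·320 + (-0.25)·760 = 14.00
  d_2 = (-0.15)·240 + (+0.75)·320 + (+0.00)·760 = 204.00
  d_3 = (-0.40)·240 + (-0.10)·320 + (+0.75)·760 = 442.00

d_1 = 14.00, d_2 = 204.00, d_3 = 442.00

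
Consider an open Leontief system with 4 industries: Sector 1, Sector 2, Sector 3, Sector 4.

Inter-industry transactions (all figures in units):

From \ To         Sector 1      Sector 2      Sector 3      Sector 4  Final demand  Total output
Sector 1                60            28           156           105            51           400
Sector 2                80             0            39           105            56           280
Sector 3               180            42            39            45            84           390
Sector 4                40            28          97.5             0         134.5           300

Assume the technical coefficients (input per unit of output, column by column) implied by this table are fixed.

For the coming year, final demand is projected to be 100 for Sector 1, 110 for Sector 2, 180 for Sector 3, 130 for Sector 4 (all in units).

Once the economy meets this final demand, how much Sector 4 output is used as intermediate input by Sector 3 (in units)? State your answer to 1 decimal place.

Technical coefficients a_ij = z_ij / X_j:
  a_11 = 60/400 = 0.15, a_21 = 80/400 = 0.20, a_31 = 180/400 = 0.45, a_41 = 40/400 = 0.10
  a_12 = 28/280 = 0.10, a_22 = 0/280 = 0.00, a_32 = 42/280 = 0.15, a_42 = 28/280 = 0.10
  a_13 = 156/390 = 0.40, a_23 = 39/390 = 0.10, a_33 = 39/390 = 0.10, a_43 = 97.5/390 = 0.25
  a_14 = 105/300 = 0.35, a_24 = 105/300 = 0.35, a_34 = 45/300 = 0.15, a_44 = 0/300 = 0.00
I − A =
  [   0.85    -0.10    -0.40    -0.35]
  [  -0.20     1.00    -0.10    -0.35]
  [  -0.45    -0.15     0.90    -0.15]
  [  -0.10    -0.10    -0.25     1.00]
Compute the cofactors C_ij = (−1)^(i+j)·(3×3 minor ij) of I−A; the adjugate is their transpose:
adj(I−A) = Cᵀ =
  [ 0.801375   0.196875   0.495750   0.423750]
  [ 0.289875   0.476250   0.267375   0.308250]
  [ 0.487500   0.197250   0.754750   0.352875]
  [ 0.231000   0.116625   0.265000   0.537750]
det(I−A) = Σ_j (I−A)_1j·C_1j = (0.85)(0.801375) + (-0.10)(0.289875) + (-0.40)(0.487500) + (-0.35)(0.231000) = 0.37633125
(I − A)⁻¹ = adj(I−A) / det(I−A) ≈
  [   2.1294     0.5231     1.3173     1.1260]
  [   0.7703     1.2655     0.7105     0.8191]
  [   1.2954     0.5241     2.0055     0.9377]
  [   0.6138     0.3099     0.7042     1.4289]
First solve x = (I − A)⁻¹ d = adj(I−A)·d / det(I−A); in particular x_3 = (0.487500·100 + 0.197250·110 + 0.754750·180 + 0.352875·130) / 0.37633125 = 252.17625 / 0.37633125 ≈ 670.091.
Intermediate flow from 4 to 3: z_43 = a_43 · x_3 = 0.25 × 252.17625 / 0.37633125 = 63.0440625 / 0.37633125 ≈ 167.5.

z_43 = 167.5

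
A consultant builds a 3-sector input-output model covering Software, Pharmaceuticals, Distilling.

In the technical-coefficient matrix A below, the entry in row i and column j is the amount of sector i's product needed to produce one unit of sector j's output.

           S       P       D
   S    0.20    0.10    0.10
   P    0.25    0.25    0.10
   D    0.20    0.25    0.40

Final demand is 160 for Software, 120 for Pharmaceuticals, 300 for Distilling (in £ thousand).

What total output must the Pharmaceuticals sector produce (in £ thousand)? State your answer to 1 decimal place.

x_P = 377.5

I − A =
  [   0.80    -0.10    -0.10]
  [  -0.25     0.75    -0.10]
  [  -0.20    -0.25     0.60]
Cofactors of I−A, C_ij = (−1)^(i+j)·(minor ij) (rows/columns in the sector order above):
  C_11 = (0.75)(0.60) − (-0.10)(-0.25) = 0.4250
  C_12 = −[(-0.25)(0.60) − (-0.10)(-0.20)] = 0.1700
  C_13 = (-0.25)(-0.25) − (0.75)(-0.20) = 0.2125
  C_21 = −[(-0.10)(0.60) − (-0.10)(-0.25)] = 0.0850
  C_22 = (0.80)(0.60) − (-0.10)(-0.20) = 0.4600
  C_23 = −[(0.80)(-0.25) − (-0.10)(-0.20)] = 0.2200
  C_31 = (-0.10)(-0.10) − (-0.10)(0.75) = 0.0850
  C_32 = −[(0.80)(-0.10) − (-0.10)(-0.25)] = 0.1050
  C_33 = (0.80)(0.75) − (-0.10)(-0.25) = 0.5750
det(I−A) = Σ_j (I−A)_1j·C_1j = (0.80)(0.4250) + (-0.10)(0.1700) + (-0.10)(0.2125) = 0.30175
adj(I−A) = Cᵀ =
  [ 0.4250   0.0850   0.0850]
  [ 0.1700   0.4600   0.1050]
  [ 0.2125   0.2200   0.5750]
(I − A)⁻¹ = adj(I−A) / det(I−A) ≈
  [   1.4085     0.2817     0.2817]
  [   0.5634     1.5244     0.3480]
  [   0.7042     0.7291     1.9056]
x = (I − A)⁻¹ d = adj(I−A)·d / det(I−A), with det(I−A) = 0.30175:
  x_S = (0.4250·160 + 0.0850·120 + 0.0850·300) / 0.30175 = 103.70 / 0.30175 ≈ 343.7
  x_P = (0.1700·160 + 0.4600·120 + 0.1050·300) / 0.30175 = 113.90 / 0.30175 ≈ 377.5
  x_D = (0.2125·160 + 0.2200·120 + 0.5750·300) / 0.30175 = 232.90 / 0.30175 ≈ 771.8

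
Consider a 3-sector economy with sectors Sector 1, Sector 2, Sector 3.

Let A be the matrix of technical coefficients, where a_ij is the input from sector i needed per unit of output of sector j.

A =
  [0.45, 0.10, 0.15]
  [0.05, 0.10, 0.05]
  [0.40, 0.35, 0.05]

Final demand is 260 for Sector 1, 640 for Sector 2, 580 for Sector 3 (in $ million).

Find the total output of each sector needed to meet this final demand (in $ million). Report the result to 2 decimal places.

I − A =
  [   0.55    -0.10    -0.15]
  [  -0.05     0.90    -0.05]
  [  -0.40    -0.35     0.95]
Cofactors of I−A, C_ij = (−1)^(i+j)·(minor ij) (rows/columns in the sector order above):
  C_11 = (0.90)(0.95) − (-0.05)(-0.35) = 0.8375
  C_12 = −[(-0.05)(0.95) − (-0.05)(-0.40)] = 0.0675
  C_13 = (-0.05)(-0.35) − (0.90)(-0.40) = 0.3775
  C_21 = −[(-0.10)(0.95) − (-0.15)(-0.35)] = 0.1475
  C_22 = (0.55)(0.95) − (-0.15)(-0.40) = 0.4625
  C_23 = −[(0.55)(-0.35) − (-0.10)(-0.40)] = 0.2325
  C_31 = (-0.10)(-0.05) − (-0.15)(0.90) = 0.1400
  C_32 = −[(0.55)(-0.05) − (-0.15)(-0.05)] = 0.0350
  C_33 = (0.55)(0.90) − (-0.10)(-0.05) = 0.4900
det(I−A) = Σ_j (I−A)_1j·C_1j = (0.55)(0.8375) + (-0.10)(0.0675) + (-0.15)(0.3775) = 0.39725
adj(I−A) = Cᵀ =
  [ 0.8375   0.1475   0.1400]
  [ 0.0675   0.4625   0.0350]
  [ 0.3775   0.2325   0.4900]
(I − A)⁻¹ = adj(I−A) / det(I−A) ≈
  [   2.1082     0.3713     0.3524]
  [   0.1699     1.1643     0.0881]
  [   0.9503     0.5853     1.2335]
x = (I − A)⁻¹ d = adj(I−A)·d / det(I−A), with det(I−A) = 0.39725:
  x_1 = (0.8375·260 + 0.1475·640 + 0.1400·580) / 0.39725 = 393.35 / 0.39725 ≈ 990.18
  x_2 = (0.0675·260 + 0.4625·640 + 0.0350·580) / 0.39725 = 333.85 / 0.39725 ≈ 840.40
  x_3 = (0.3775·260 + 0.2325·640 + 0.4900·580) / 0.39725 = 531.15 / 0.39725 ≈ 1337.07

x_1 = 990.18, x_2 = 840.40, x_3 = 1337.07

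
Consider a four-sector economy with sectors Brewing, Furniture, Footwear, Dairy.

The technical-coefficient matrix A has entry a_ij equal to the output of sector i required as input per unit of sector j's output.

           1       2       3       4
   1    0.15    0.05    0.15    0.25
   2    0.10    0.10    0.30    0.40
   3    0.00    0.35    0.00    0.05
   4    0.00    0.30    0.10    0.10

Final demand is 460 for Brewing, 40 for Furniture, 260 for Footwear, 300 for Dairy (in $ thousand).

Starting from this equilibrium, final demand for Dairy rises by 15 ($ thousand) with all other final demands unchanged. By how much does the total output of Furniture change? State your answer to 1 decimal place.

I − A =
  [   0.85    -0.05    -0.15    -0.25]
  [  -0.10     0.90    -0.30    -0.40]
  [   0.00    -0.35     1.00    -0.05]
  [   0.00    -0.30    -0.10     0.90]
Compute the cofactors C_ij = (−1)^(i+j)·(3×3 minor ij) of I−A; the adjugate is their transpose:
adj(I−A) = Cᵀ =
  [ 0.57250   0.17800   0.16400   0.24725]
  [ 0.08950   0.76075   0.27950   0.37850]
  [ 0.03300   0.28050   0.57450   0.16575]
  [ 0.03350   0.28475   0.15700   0.66550]
det(I−A) = Σ_j (I−A)_1j·C_1j = (0.85)(0.57250) + (-0.05)(0.08950) + (-0.15)(0.03300) + (-0.25)(0.03350) = 0.468825
(I − A)⁻¹ = adj(I−A) / det(I−A) ≈
  [   1.2211     0.3797     0.3498     0.5274]
  [   0.1909     1.6227     0.5962     0.8073]
  [   0.0704     0.5983     1.2254     0.3535]
  [   0.0715     0.6074     0.3349     1.4195]
Δx = (I − A)⁻¹ Δd with Δd having +15 in the Dairy component and 0 elsewhere.
So Δx_2 = L_24 · (+15), where L_24 = adj(I−A)_24 / det(I−A) = 0.37850 / 0.468825.
Δx_2 = 0.37850 × (+15) / 0.468825 = 5.6775 / 0.468825 ≈ 12.1.

Δx_2 = 12.1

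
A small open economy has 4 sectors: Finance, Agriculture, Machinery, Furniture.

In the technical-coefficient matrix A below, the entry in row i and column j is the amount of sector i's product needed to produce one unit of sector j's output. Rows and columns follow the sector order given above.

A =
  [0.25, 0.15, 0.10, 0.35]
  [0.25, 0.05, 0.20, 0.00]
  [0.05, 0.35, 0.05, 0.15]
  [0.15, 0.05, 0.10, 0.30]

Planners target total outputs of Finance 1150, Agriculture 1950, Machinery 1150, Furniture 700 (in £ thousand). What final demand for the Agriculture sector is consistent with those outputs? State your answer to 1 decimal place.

I − A =
  [   0.75    -0.15    -0.10    -0.35]
  [  -0.25     0.95    -0.20     0.00]
  [  -0.05    -0.35     0.95    -0.15]
  [  -0.15    -0.05    -0.10     0.70]
d = (I − A) x:
  d_1 = (+0.75)·1150 + (-0.15)·1950 + (-0.10)·1150 + (-0.35)·700 = 210.0
  d_2 = (-0.25)·1150 + (+0.95)·1950 + (-0.20)·1150 + (+0.00)·700 = 1335.0
  d_3 = (-0.05)·1150 + (-0.35)·1950 + (+0.95)·1150 + (-0.15)·700 = 247.5
  d_4 = (-0.15)·1150 + (-0.05)·1950 + (-0.10)·1150 + (+0.70)·700 = 105.0

d_2 = 1335.0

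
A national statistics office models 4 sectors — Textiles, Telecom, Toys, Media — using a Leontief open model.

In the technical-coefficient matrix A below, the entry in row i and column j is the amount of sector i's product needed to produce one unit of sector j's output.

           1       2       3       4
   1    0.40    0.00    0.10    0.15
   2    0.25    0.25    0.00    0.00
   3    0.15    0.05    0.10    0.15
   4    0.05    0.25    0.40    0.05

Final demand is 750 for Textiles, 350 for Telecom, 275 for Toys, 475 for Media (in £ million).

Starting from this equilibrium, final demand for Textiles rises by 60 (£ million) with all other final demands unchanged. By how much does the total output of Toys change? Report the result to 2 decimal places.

Δx_3 = 24.82

I − A =
  [   0.60     0.00    -0.10    -0.15]
  [  -0.25     0.75     0.00     0.00]
  [  -0.15    -0.05     0.90    -0.15]
  [  -0.05    -0.25    -0.40     0.95]
Compute the cofactors C_ij = (−1)^(i+j)·(3×3 minor ij) of I−A; the adjugate is their transpose:
adj(I−A) = Cᵀ =
  [ 0.59625   0.04525   0.11625   0.11250]
  [ 0.19875   0.44625   0.03875   0.03750]
  [ 0.13375   0.05625   0.41250   0.08625]
  [ 0.14000   0.14350   0.19000   0.39250]
det(I−A) = Σ_j (I−A)_1j·C_1j = (0.60)(0.59625) + (0.00)(0.19875) + (-0.10)(0.13375) + (-0.15)(0.14000) = 0.323375
(I − A)⁻¹ = adj(I−A) / det(I−A) ≈
  [   1.8438     0.1399     0.3595     0.3479]
  [   0.6146     1.3800     0.1198     0.1160]
  [   0.4136     0.1739     1.2756     0.2667]
  [   0.4329     0.4438     0.5876     1.2138]
Δx = (I − A)⁻¹ Δd with Δd having +60 in the Textiles component and 0 elsewhere.
So Δx_3 = L_31 · (+60), where L_31 = adj(I−A)_31 / det(I−A) = 0.13375 / 0.323375.
Δx_3 = 0.13375 × (+60) / 0.323375 = 8.025 / 0.323375 ≈ 24.82.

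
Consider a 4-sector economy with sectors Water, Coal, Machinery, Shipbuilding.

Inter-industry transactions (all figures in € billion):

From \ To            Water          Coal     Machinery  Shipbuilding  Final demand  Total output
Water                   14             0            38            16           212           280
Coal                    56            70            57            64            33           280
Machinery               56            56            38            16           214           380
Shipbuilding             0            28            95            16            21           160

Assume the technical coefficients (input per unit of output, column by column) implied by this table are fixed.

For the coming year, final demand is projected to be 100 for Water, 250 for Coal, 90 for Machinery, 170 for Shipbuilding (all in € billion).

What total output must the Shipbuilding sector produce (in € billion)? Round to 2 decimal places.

Technical coefficients a_ij = z_ij / X_j:
  a_11 = 14/280 = 0.05, a_21 = 56/280 = 0.20, a_31 = 56/280 = 0.20, a_41 = 0/280 = 0.00
  a_12 = 0/280 = 0.00, a_22 = 70/280 = 0.25, a_32 = 56/280 = 0.20, a_42 = 28/280 = 0.10
  a_13 = 38/380 = 0.10, a_23 = 57/380 = 0.15, a_33 = 38/380 = 0.10, a_43 = 95/380 = 0.25
  a_14 = 16/160 = 0.10, a_24 = 64/160 = 0.40, a_34 = 16/160 = 0.10, a_44 = 16/160 = 0.10
I − A =
  [   0.95     0.00    -0.10    -0.10]
  [  -0.20     0.75    -0.15    -0.40]
  [  -0.20    -0.20     0.90    -0.10]
  [   0.00    -0.10    -0.25     0.90]
Compute the cofactors C_ij = (−1)^(i+j)·(3×3 minor ij) of I−A; the adjugate is their transpose:
adj(I−A) = Cᵀ =
  [ 0.504250   0.033000   0.083750   0.080000]
  [ 0.204000   0.722750   0.246250   0.371250]
  [ 0.165000   0.182500   0.601250   0.166250]
  [ 0.068500   0.131000   0.194375   0.593750]
det(I−A) = Σ_j (I−A)_1j·C_1j = (0.95)(0.504250) + (0.00)(0.204000) + (-0.10)(0.165000) + (-0.10)(0.068500) = 0.4556875
(I − A)⁻¹ = adj(I−A) / det(I−A) ≈
  [   1.1066     0.0724     0.1838     0.1756]
  [   0.4477     1.5861     0.5404     0.8147]
  [   0.3621     0.4005     1.3194     0.3648]
  [   0.1503     0.2875     0.4266     1.3030]
x = (I − A)⁻¹ d = adj(I−A)·d / det(I−A), with det(I−A) = 0.4556875:
  x_1 = (0.504250·100 + 0.033000·250 + 0.083750·90 + 0.080000·170) / 0.4556875 = 79.8125 / 0.4556875 ≈ 175.15
  x_2 = (0.204000·100 + 0.722750·250 + 0.246250·90 + 0.371250·170) / 0.4556875 = 286.3625 / 0.4556875 ≈ 628.42
  x_3 = (0.165000·100 + 0.182500·250 + 0.601250·90 + 0.166250·170) / 0.4556875 = 144.50 / 0.4556875 ≈ 317.10
  x_4 = (0.068500·100 + 0.131000·250 + 0.194375·90 + 0.593750·170) / 0.4556875 = 158.03125 / 0.4556875 ≈ 346.80

x_4 = 346.80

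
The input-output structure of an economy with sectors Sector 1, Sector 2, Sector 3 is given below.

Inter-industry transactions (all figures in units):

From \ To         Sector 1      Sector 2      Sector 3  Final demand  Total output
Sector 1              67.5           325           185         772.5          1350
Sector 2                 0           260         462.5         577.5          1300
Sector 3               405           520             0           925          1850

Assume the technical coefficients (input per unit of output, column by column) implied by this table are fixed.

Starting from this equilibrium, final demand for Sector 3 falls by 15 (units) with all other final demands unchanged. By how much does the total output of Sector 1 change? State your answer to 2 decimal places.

Technical coefficients a_ij = z_ij / X_j:
  a_11 = 67.5/1350 = 0.05, a_21 = 0/1350 = 0.00, a_31 = 405/1350 = 0.30
  a_12 = 325/1300 = 0.25, a_22 = 260/1300 = 0.20, a_32 = 520/1300 = 0.40
  a_13 = 185/1850 = 0.10, a_23 = 462.5/1850 = 0.25, a_33 = 0/1850 = 0.00
I − A =
  [   0.95    -0.25    -0.10]
  [   0.00     0.80    -0.25]
  [  -0.30    -0.40     1.00]
Cofactors of I−A, C_ij = (−1)^(i+j)·(minor ij) (rows/columns in the sector order above):
  C_11 = (0.80)(1.00) − (-0.25)(-0.40) = 0.7000
  C_12 = −[(0.00)(1.00) − (-0.25)(-0.30)] = 0.0750
  C_13 = (0.00)(-0.40) − (0.80)(-0.30) = 0.2400
  C_21 = −[(-0.25)(1.00) − (-0.10)(-0.40)] = 0.2900
  C_22 = (0.95)(1.00) − (-0.10)(-0.30) = 0.9200
  C_23 = −[(0.95)(-0.40) − (-0.25)(-0.30)] = 0.4550
  C_31 = (-0.25)(-0.25) − (-0.10)(0.80) = 0.1425
  C_32 = −[(0.95)(-0.25) − (-0.10)(0.00)] = 0.2375
  C_33 = (0.95)(0.80) − (-0.25)(0.00) = 0.7600
det(I−A) = Σ_j (I−A)_1j·C_1j = (0.95)(0.7000) + (-0.25)(0.0750) + (-0.10)(0.2400) = 0.62225
adj(I−A) = Cᵀ =
  [ 0.7000   0.2900   0.1425]
  [ 0.0750   0.9200   0.2375]
  [ 0.2400   0.4550   0.7600]
(I − A)⁻¹ = adj(I−A) / det(I−A) ≈
  [   1.1249     0.4661     0.2290]
  [   0.1205     1.4785     0.3817]
  [   0.3857     0.7312     1.2214]
Δx = (I − A)⁻¹ Δd with Δd having -15 in the Sector 3 component and 0 elsewhere.
So Δx_1 = L_13 · (-15), where L_13 = adj(I−A)_13 / det(I−A) = 0.1425 / 0.62225.
Δx_1 = 0.1425 × (-15) / 0.62225 = -2.1375 / 0.62225 ≈ -3.44.

Δx_1 = -3.44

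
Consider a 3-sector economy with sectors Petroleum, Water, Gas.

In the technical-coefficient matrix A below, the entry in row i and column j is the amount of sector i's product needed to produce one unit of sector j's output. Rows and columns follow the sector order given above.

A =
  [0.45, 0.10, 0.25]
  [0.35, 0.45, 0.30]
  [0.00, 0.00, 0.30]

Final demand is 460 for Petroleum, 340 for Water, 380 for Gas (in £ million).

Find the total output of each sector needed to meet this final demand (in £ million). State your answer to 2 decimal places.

x_1 = 1412.82, x_2 = 1813.35, x_3 = 542.86

I − A =
  [   0.55    -0.10    -0.25]
  [  -0.35     0.55    -0.30]
  [   0.00     0.00     0.70]
Cofactors of I−A, C_ij = (−1)^(i+j)·(minor ij) (rows/columns in the sector order above):
  C_11 = (0.55)(0.70) − (-0.30)(0.00) = 0.3850
  C_12 = −[(-0.35)(0.70) − (-0.30)(0.00)] = 0.2450
  C_13 = (-0.35)(0.00) − (0.55)(0.00) = 0.0000
  C_21 = −[(-0.10)(0.70) − (-0.25)(0.00)] = 0.0700
  C_22 = (0.55)(0.70) − (-0.25)(0.00) = 0.3850
  C_23 = −[(0.55)(0.00) − (-0.10)(0.00)] = 0.0000
  C_31 = (-0.10)(-0.30) − (-0.25)(0.55) = 0.1675
  C_32 = −[(0.55)(-0.30) − (-0.25)(-0.35)] = 0.2525
  C_33 = (0.55)(0.55) − (-0.10)(-0.35) = 0.2675
det(I−A) = Σ_j (I−A)_1j·C_1j = (0.55)(0.3850) + (-0.10)(0.2450) + (-0.25)(0.0000) = 0.18725
adj(I−A) = Cᵀ =
  [ 0.3850   0.0700   0.1675]
  [ 0.2450   0.3850   0.2525]
  [ 0.0000   0.0000   0.2675]
(I − A)⁻¹ = adj(I−A) / det(I−A) ≈
  [   2.0561     0.3738     0.8945]
  [   1.3084     2.0561     1.3485]
  [   0.0000     0.0000     1.4286]
x = (I − A)⁻¹ d = adj(I−A)·d / det(I−A), with det(I−A) = 0.18725:
  x_1 = (0.3850·460 + 0.0700·340 + 0.1675·380) / 0.18725 = 264.55 / 0.18725 ≈ 1412.82
  x_2 = (0.2450·460 + 0.3850·340 + 0.2525·380) / 0.18725 = 339.55 / 0.18725 ≈ 1813.35
  x_3 = (0.0000·460 + 0.0000·340 + 0.2675·380) / 0.18725 = 101.65 / 0.18725 ≈ 542.86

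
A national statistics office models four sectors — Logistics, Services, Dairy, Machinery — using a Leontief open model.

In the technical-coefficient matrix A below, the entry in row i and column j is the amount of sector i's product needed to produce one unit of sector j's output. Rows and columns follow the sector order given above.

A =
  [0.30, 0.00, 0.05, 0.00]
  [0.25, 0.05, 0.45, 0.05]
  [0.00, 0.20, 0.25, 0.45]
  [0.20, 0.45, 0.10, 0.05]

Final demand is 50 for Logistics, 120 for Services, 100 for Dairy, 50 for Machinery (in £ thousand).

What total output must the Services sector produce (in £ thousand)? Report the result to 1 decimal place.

x_2 = 356.7

I − A =
  [   0.70     0.00    -0.05     0.00]
  [  -0.25     0.95    -0.45    -0.05]
  [   0.00    -0.20     0.75    -0.45]
  [  -0.20    -0.45    -0.10     0.95]
Compute the cofactors C_ij = (−1)^(i+j)·(3×3 minor ij) of I−A; the adjugate is their transpose:
adj(I−A) = Cᵀ =
  [ 0.439625   0.019625   0.044000   0.021875]
  [ 0.214875   0.462750   0.315125   0.173625]
  [ 0.185625   0.274750   0.616000   0.306250]
  [ 0.213875   0.252250   0.223375   0.433250]
det(I−A) = Σ_j (I−A)_1j·C_1j = (0.70)(0.439625) + (0.00)(0.214875) + (-0.05)(0.185625) + (0.00)(0.213875) = 0.29845625
(I − A)⁻¹ = adj(I−A) / det(I−A) ≈
  [   1.4730     0.0658     0.1474     0.0733]
  [   0.7200     1.5505     1.0558     0.5817]
  [   0.6220     0.9206     2.0640     1.0261]
  [   0.7166     0.8452     0.7484     1.4516]
x = (I − A)⁻¹ d = adj(I−A)·d / det(I−A), with det(I−A) = 0.29845625:
  x_1 = (0.439625·50 + 0.019625·120 + 0.044000·100 + 0.021875·50) / 0.29845625 = 29.83 / 0.29845625 ≈ 99.9
  x_2 = (0.214875·50 + 0.462750·120 + 0.315125·100 + 0.173625·50) / 0.29845625 = 106.4675 / 0.29845625 ≈ 356.7
  x_3 = (0.185625·50 + 0.274750·120 + 0.616000·100 + 0.306250·50) / 0.29845625 = 119.16375 / 0.29845625 ≈ 399.3
  x_4 = (0.213875·50 + 0.252250·120 + 0.223375·100 + 0.433250·50) / 0.29845625 = 84.96375 / 0.29845625 ≈ 284.7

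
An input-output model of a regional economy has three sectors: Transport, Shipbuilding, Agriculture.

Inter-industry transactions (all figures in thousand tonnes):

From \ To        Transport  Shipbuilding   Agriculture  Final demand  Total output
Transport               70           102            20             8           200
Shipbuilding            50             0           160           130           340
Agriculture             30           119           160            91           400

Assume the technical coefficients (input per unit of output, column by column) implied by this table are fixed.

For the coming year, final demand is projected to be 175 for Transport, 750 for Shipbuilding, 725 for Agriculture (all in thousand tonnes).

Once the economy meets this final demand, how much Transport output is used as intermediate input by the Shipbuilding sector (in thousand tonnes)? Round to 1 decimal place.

z_12 = 697.6

Technical coefficients a_ij = z_ij / X_j:
  a_11 = 70/200 = 0.35, a_21 = 50/200 = 0.25, a_31 = 30/200 = 0.15
  a_12 = 102/340 = 0.30, a_22 = 0/340 = 0.00, a_32 = 119/340 = 0.35
  a_13 = 20/400 = 0.05, a_23 = 160/400 = 0.40, a_33 = 160/400 = 0.40
I − A =
  [   0.65    -0.30    -0.05]
  [  -0.25     1.00    -0.40]
  [  -0.15    -0.35     0.60]
Cofactors of I−A, C_ij = (−1)^(i+j)·(minor ij) (rows/columns in the sector order above):
  C_11 = (1.00)(0.60) − (-0.40)(-0.35) = 0.4600
  C_12 = −[(-0.25)(0.60) − (-0.40)(-0.15)] = 0.2100
  C_13 = (-0.25)(-0.35) − (1.00)(-0.15) = 0.2375
  C_21 = −[(-0.30)(0.60) − (-0.05)(-0.35)] = 0.1975
  C_22 = (0.65)(0.60) − (-0.05)(-0.15) = 0.3825
  C_23 = −[(0.65)(-0.35) − (-0.30)(-0.15)] = 0.2725
  C_31 = (-0.30)(-0.40) − (-0.05)(1.00) = 0.1700
  C_32 = −[(0.65)(-0.40) − (-0.05)(-0.25)] = 0.2725
  C_33 = (0.65)(1.00) − (-0.30)(-0.25) = 0.5750
det(I−A) = Σ_j (I−A)_1j·C_1j = (0.65)(0.4600) + (-0.30)(0.2100) + (-0.05)(0.2375) = 0.224125
adj(I−A) = Cᵀ =
  [ 0.4600   0.1975   0.1700]
  [ 0.2100   0.3825   0.2725]
  [ 0.2375   0.2725   0.5750]
(I − A)⁻¹ = adj(I−A) / det(I−A) ≈
  [   2.0524     0.8812     0.7585]
  [   0.9370     1.7066     1.2158]
  [   1.0597     1.2158     2.5655]
First solve x = (I − A)⁻¹ d = adj(I−A)·d / det(I−A); in particular x_2 = (0.2100·175 + 0.3825·750 + 0.2725·725) / 0.224125 = 521.1875 / 0.224125 ≈ 2325.432.
Intermediate flow from 1 to 2: z_12 = a_12 · x_2 = 0.30 × 521.1875 / 0.224125 = 156.35625 / 0.224125 ≈ 697.6.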